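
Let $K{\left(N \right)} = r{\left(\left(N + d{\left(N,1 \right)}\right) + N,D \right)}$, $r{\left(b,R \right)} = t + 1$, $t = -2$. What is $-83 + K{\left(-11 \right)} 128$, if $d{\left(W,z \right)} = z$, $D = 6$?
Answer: $-211$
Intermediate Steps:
$r{\left(b,R \right)} = -1$ ($r{\left(b,R \right)} = -2 + 1 = -1$)
$K{\left(N \right)} = -1$
$-83 + K{\left(-11 \right)} 128 = -83 - 128 = -211$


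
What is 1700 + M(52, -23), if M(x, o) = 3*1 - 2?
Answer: 1701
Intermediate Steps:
M(x, o) = 1 (M(x, o) = 3 - 2 = 1)
1700 + M(52, -23) = 1700 + 1 = 1701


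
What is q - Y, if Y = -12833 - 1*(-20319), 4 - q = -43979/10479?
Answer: -78359899/10479 ≈ -7477.8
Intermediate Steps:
q = 85895/10479 (q = 4 - (-43979)/10479 = 4 - 1*(-43979/10479) = 4 + 43979/10479 = 85895/10479 ≈ 8.1969)
Y = 7486 (Y = -12833 + 20319 = 7486)
q - Y = 85895/10479 - 1*7486 = 85895/10479 - 7486 = -78359899/10479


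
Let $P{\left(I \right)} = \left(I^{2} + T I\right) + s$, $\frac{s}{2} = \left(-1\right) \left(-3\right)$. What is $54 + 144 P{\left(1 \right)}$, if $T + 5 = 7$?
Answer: $1350$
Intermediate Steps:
$s = 6$ ($s = 2 \left(\left(-1\right) \left(-3\right)\right) = 2 \cdot 3 = 6$)
$T = 2$ ($T = -5 + 7 = 2$)
$P{\left(I \right)} = 6 + I^{2} + 2 I$ ($P{\left(I \right)} = \left(I^{2} + 2 I\right) + 6 = 6 + I^{2} + 2 I$)
$54 + 144 P{\left(1 \right)} = 54 + 144 \left(6 + 1^{2} + 2 \cdot 1\right) = 54 + 144 \left(6 + 1 + 2\right) = 54 + 144 \cdot 9 = 54 + 1296 = 1350$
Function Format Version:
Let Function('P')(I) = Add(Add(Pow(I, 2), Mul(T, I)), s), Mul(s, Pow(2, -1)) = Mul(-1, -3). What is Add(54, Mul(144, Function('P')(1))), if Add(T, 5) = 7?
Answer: 1350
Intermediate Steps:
s = 6 (s = Mul(2, Mul(-1, -3)) = Mul(2, 3) = 6)
T = 2 (T = Add(-5, 7) = 2)
Function('P')(I) = Add(6, Pow(I, 2), Mul(2, I)) (Function('P')(I) = Add(Add(Pow(I, 2), Mul(2, I)), 6) = Add(6, Pow(I, 2), Mul(2, I)))
Add(54, Mul(144, Function('P')(1))) = Add(54, Mul(144, Add(6, Pow(1, 2), Mul(2, 1)))) = Add(54, Mul(144, Add(6, 1, 2))) = Add(54, Mul(144, 9)) = Add(54, 1296) = 1350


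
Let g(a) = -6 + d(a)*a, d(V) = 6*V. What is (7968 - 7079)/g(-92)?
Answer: 127/7254 ≈ 0.017508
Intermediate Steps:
g(a) = -6 + 6*a² (g(a) = -6 + (6*a)*a = -6 + 6*a²)
(7968 - 7079)/g(-92) = (7968 - 7079)/(-6 + 6*(-92)²) = 889/(-6 + 6*8464) = 889/(-6 + 50784) = 889/50778 = 889*(1/50778) = 127/7254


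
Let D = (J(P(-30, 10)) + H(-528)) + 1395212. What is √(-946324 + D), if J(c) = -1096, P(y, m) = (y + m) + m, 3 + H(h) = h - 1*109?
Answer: 4*√27947 ≈ 668.69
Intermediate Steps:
H(h) = -112 + h (H(h) = -3 + (h - 1*109) = -3 + (h - 109) = -3 + (-109 + h) = -112 + h)
P(y, m) = y + 2*m (P(y, m) = (m + y) + m = y + 2*m)
D = 1393476 (D = (-1096 + (-112 - 528)) + 1395212 = (-1096 - 640) + 1395212 = -1736 + 1395212 = 1393476)
√(-946324 + D) = √(-946324 + 1393476) = √447152 = 4*√27947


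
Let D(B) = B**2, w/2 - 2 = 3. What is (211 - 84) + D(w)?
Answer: 227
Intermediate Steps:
w = 10 (w = 4 + 2*3 = 4 + 6 = 10)
(211 - 84) + D(w) = (211 - 84) + 10**2 = 127 + 100 = 227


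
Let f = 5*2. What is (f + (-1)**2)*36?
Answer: 396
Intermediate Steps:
f = 10
(f + (-1)**2)*36 = (10 + (-1)**2)*36 = (10 + 1)*36 = 11*36 = 396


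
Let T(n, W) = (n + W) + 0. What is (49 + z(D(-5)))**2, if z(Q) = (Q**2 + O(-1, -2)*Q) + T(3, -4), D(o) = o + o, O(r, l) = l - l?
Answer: 21904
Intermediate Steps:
T(n, W) = W + n (T(n, W) = (W + n) + 0 = W + n)
O(r, l) = 0
D(o) = 2*o
z(Q) = -1 + Q**2 (z(Q) = (Q**2 + 0*Q) + (-4 + 3) = (Q**2 + 0) - 1 = Q**2 - 1 = -1 + Q**2)
(49 + z(D(-5)))**2 = (49 + (-1 + (2*(-5))**2))**2 = (49 + (-1 + (-10)**2))**2 = (49 + (-1 + 100))**2 = (49 + 99)**2 = 148**2 = 21904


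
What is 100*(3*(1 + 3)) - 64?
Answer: 1136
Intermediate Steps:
100*(3*(1 + 3)) - 64 = 100*(3*4) - 64 = 100*12 - 64 = 1200 - 64 = 1136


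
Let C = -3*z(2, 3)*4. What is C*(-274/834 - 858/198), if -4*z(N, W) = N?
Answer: -3888/139 ≈ -27.971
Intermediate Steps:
z(N, W) = -N/4
C = 6 (C = -(-3)*2/4*4 = -3*(-½)*4 = (3/2)*4 = 6)
C*(-274/834 - 858/198) = 6*(-274/834 - 858/198) = 6*(-274*1/834 - 858*1/198) = 6*(-137/417 - 13/3) = 6*(-648/139) = -3888/139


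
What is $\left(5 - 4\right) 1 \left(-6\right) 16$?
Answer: $-96$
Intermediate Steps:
$\left(5 - 4\right) 1 \left(-6\right) 16 = 1 \cdot 1 \left(-6\right) 16 = 1 \left(-6\right) 16 = \left(-6\right) 16 = -96$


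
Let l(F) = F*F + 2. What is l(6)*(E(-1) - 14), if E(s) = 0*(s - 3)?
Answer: -532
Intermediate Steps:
E(s) = 0 (E(s) = 0*(-3 + s) = 0)
l(F) = 2 + F² (l(F) = F² + 2 = 2 + F²)
l(6)*(E(-1) - 14) = (2 + 6²)*(0 - 14) = (2 + 36)*(-14) = 38*(-14) = -532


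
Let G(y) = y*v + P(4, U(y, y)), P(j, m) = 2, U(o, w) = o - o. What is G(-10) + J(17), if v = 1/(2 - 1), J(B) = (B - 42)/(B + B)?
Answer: -297/34 ≈ -8.7353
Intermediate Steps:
U(o, w) = 0
J(B) = (-42 + B)/(2*B) (J(B) = (-42 + B)/((2*B)) = (-42 + B)*(1/(2*B)) = (-42 + B)/(2*B))
v = 1 (v = 1/1 = 1)
G(y) = 2 + y (G(y) = y*1 + 2 = y + 2 = 2 + y)
G(-10) + J(17) = (2 - 10) + (½)*(-42 + 17)/17 = -8 + (½)*(1/17)*(-25) = -8 - 25/34 = -297/34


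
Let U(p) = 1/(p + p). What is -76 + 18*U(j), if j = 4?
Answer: -295/4 ≈ -73.750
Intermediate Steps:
U(p) = 1/(2*p)
-76 + 18*U(j) = -76 + 18*((½)/4) = -76 + 18*((½)*(¼)) = -76 + 18*(⅛) = -76 + 9/4 = -295/4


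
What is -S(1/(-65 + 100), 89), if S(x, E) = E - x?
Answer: -3114/35 ≈ -88.971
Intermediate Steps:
-S(1/(-65 + 100), 89) = -(89 - 1/(-65 + 100)) = -(89 - 1/35) = -1*3114/35 = -3114/35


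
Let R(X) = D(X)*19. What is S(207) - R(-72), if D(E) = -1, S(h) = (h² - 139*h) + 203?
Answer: 14298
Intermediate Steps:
S(h) = 203 + h² - 139*h
R(X) = -19 (R(X) = -1*19 = -19)
S(207) - R(-72) = (203 + 207² - 139*207) - 1*(-19) = (203 + 42849 - 28773) + 19 = 14279 + 19 = 14298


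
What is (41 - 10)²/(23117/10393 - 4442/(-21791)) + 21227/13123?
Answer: 2867780762973620/7216446004119 ≈ 397.40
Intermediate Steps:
(41 - 10)²/(23117/10393 - 4442/(-21791)) + 21227/13123 = 31²/(23117*(1/10393) - 4442*(-1/21791)) + 21227*(1/13123) = 961/(23117/10393 + 4442/21791) + 21227/13123 = 961/(549908253/226473863) + 21227/13123 = 961*(226473863/549908253) + 21227/13123 = 217641382343/549908253 + 21227/13123 = 2867780762973620/7216446004119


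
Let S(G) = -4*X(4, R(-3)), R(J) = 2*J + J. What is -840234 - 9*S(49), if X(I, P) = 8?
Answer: -839946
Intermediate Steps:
R(J) = 3*J
S(G) = -32 (S(G) = -4*8 = -32)
-840234 - 9*S(49) = -840234 - 9*(-32) = -840234 + 288 = -839946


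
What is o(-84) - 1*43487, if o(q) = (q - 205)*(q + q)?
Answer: 5065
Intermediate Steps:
o(q) = 2*q*(-205 + q) (o(q) = (-205 + q)*(2*q) = 2*q*(-205 + q))
o(-84) - 1*43487 = 2*(-84)*(-205 - 84) - 1*43487 = 2*(-84)*(-289) - 43487 = 48552 - 43487 = 5065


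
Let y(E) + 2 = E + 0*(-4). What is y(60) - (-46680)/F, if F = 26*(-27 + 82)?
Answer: 12962/143 ≈ 90.643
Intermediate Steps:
F = 1430 (F = 26*55 = 1430)
y(E) = -2 + E (y(E) = -2 + (E + 0*(-4)) = -2 + (E + 0) = -2 + E)
y(60) - (-46680)/F = (-2 + 60) - (-46680)/1430 = 58 - (-46680)/1430 = 58 - 1*(-4668/143) = 58 + 4668/143 = 12962/143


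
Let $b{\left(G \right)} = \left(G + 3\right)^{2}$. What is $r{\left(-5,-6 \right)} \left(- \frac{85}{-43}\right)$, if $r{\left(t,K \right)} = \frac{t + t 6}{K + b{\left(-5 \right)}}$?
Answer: $\frac{2975}{86} \approx 34.593$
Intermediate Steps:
$b{\left(G \right)} = \left(3 + G\right)^{2}$
$r{\left(t,K \right)} = \frac{7 t}{4 + K}$ ($r{\left(t,K \right)} = \frac{t + t 6}{K + \left(3 - 5\right)^{2}} = \frac{t + 6 t}{K + \left(-2\right)^{2}} = \frac{7 t}{K + 4} = \frac{7 t}{4 + K}$)
$r{\left(-5,-6 \right)} \left(- \frac{85}{-43}\right) = 7 \left(-5\right) \frac{1}{4 - 6} \left(- \frac{85}{-43}\right) = 7 \left(-5\right) \frac{1}{-2} \left(\left(-85\right) \left(- \frac{1}{43}\right)\right) = 7 \left(-5\right) \left(- \frac{1}{2}\right) \frac{85}{43} = \frac{35}{2} \cdot \frac{85}{43} = \frac{2975}{86}$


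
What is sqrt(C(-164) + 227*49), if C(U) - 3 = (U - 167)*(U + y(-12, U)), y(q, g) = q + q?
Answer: sqrt(73354) ≈ 270.84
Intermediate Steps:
y(q, g) = 2*q
C(U) = 3 + (-167 + U)*(-24 + U) (C(U) = 3 + (U - 167)*(U + 2*(-12)) = 3 + (-167 + U)*(U - 24) = 3 + (-167 + U)*(-24 + U))
sqrt(C(-164) + 227*49) = sqrt((4011 + (-164)**2 - 191*(-164)) + 227*49) = sqrt((4011 + 26896 + 31324) + 11123) = sqrt(62231 + 11123) = sqrt(73354)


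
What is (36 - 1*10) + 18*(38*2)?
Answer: 1394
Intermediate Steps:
(36 - 1*10) + 18*(38*2) = (36 - 10) + 18*76 = 26 + 1368 = 1394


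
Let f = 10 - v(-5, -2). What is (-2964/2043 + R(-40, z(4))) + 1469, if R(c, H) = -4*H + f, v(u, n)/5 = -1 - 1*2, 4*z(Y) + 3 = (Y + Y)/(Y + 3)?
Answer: 7123835/4767 ≈ 1494.4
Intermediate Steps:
z(Y) = -¾ + Y/(2*(3 + Y)) (z(Y) = -¾ + ((Y + Y)/(Y + 3))/4 = -¾ + ((2*Y)/(3 + Y))/4 = -¾ + (2*Y/(3 + Y))/4 = -¾ + Y/(2*(3 + Y)))
v(u, n) = -15 (v(u, n) = 5*(-1 - 1*2) = 5*(-1 - 2) = 5*(-3) = -15)
f = 25 (f = 10 - 1*(-15) = 10 + 15 = 25)
R(c, H) = 25 - 4*H (R(c, H) = -4*H + 25 = 25 - 4*H)
(-2964/2043 + R(-40, z(4))) + 1469 = (-2964/2043 + (25 - (-9 - 1*4)/(3 + 4))) + 1469 = (-2964*1/2043 + (25 - (-9 - 4)/7)) + 1469 = (-988/681 + (25 - (-13)/7)) + 1469 = (-988/681 + (25 - 4*(-13/28))) + 1469 = (-988/681 + (25 + 13/7)) + 1469 = (-988/681 + 188/7) + 1469 = 121112/4767 + 1469 = 7123835/4767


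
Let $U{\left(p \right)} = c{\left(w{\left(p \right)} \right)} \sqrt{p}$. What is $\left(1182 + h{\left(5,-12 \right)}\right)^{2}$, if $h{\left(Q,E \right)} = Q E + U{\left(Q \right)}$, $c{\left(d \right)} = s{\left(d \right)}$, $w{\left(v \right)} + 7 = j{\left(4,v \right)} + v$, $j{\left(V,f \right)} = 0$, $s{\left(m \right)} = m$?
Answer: $1258904 - 4488 \sqrt{5} \approx 1.2489 \cdot 10^{6}$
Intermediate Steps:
$w{\left(v \right)} = -7 + v$ ($w{\left(v \right)} = -7 + \left(0 + v\right) = -7 + v$)
$c{\left(d \right)} = d$
$U{\left(p \right)} = \sqrt{p} \left(-7 + p\right)$ ($U{\left(p \right)} = \left(-7 + p\right) \sqrt{p} = \sqrt{p} \left(-7 + p\right)$)
$h{\left(Q,E \right)} = E Q + \sqrt{Q} \left(-7 + Q\right)$ ($h{\left(Q,E \right)} = Q E + \sqrt{Q} \left(-7 + Q\right) = E Q + \sqrt{Q} \left(-7 + Q\right)$)
$\left(1182 + h{\left(5,-12 \right)}\right)^{2} = \left(1182 - \left(60 - \sqrt{5} \left(-7 + 5\right)\right)\right)^{2} = \left(1182 - \left(60 - \sqrt{5} \left(-2\right)\right)\right)^{2} = \left(1182 - \left(60 + 2 \sqrt{5}\right)\right)^{2} = \left(1122 - 2 \sqrt{5}\right)^{2}$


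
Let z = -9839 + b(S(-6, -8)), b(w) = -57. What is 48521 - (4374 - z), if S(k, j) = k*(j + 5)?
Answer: 34251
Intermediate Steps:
S(k, j) = k*(5 + j)
z = -9896 (z = -9839 - 57 = -9896)
48521 - (4374 - z) = 48521 - (4374 - 1*(-9896)) = 48521 - (4374 + 9896) = 48521 - 1*14270 = 48521 - 14270 = 34251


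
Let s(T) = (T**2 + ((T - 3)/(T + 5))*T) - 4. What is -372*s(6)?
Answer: -137640/11 ≈ -12513.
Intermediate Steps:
s(T) = -4 + T**2 + T*(-3 + T)/(5 + T) (s(T) = (T**2 + ((-3 + T)/(5 + T))*T) - 4 = (T**2 + T*(-3 + T)/(5 + T)) - 4 = -4 + T**2 + T*(-3 + T)/(5 + T))
-372*s(6) = -372*(-20 + 6**3 - 7*6 + 6*6**2)/(5 + 6) = -372*(-20 + 216 - 42 + 6*36)/11 = -372*(-20 + 216 - 42 + 216)/11 = -372*370/11 = -137640/11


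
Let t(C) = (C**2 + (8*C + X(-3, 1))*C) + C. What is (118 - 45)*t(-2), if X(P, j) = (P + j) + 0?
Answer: 2774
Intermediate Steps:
X(P, j) = P + j
t(C) = C + C**2 + C*(-2 + 8*C) (t(C) = (C**2 + (8*C + (-3 + 1))*C) + C = (C**2 + (8*C - 2)*C) + C = (C**2 + (-2 + 8*C)*C) + C = (C**2 + C*(-2 + 8*C)) + C = C + C**2 + C*(-2 + 8*C))
(118 - 45)*t(-2) = (118 - 45)*(-2*(-1 + 9*(-2))) = 73*(-2*(-1 - 18)) = 73*(-2*(-19)) = 73*38 = 2774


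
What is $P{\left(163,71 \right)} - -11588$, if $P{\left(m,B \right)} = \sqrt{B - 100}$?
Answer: $11588 + i \sqrt{29} \approx 11588.0 + 5.3852 i$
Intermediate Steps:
$P{\left(m,B \right)} = \sqrt{-100 + B}$
$P{\left(163,71 \right)} - -11588 = \sqrt{-100 + 71} - -11588 = \sqrt{-29} + 11588 = i \sqrt{29} + 11588 = 11588 + i \sqrt{29}$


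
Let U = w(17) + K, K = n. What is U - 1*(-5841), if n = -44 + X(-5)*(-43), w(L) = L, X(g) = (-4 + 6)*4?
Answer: 5470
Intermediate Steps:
X(g) = 8 (X(g) = 2*4 = 8)
n = -388 (n = -44 + 8*(-43) = -44 - 344 = -388)
K = -388
U = -371 (U = 17 - 388 = -371)
U - 1*(-5841) = -371 - 1*(-5841) = -371 + 5841 = 5470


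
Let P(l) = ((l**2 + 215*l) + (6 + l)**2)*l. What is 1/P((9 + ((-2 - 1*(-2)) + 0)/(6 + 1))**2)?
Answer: 1/2555145 ≈ 3.9137e-7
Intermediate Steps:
P(l) = l*(l**2 + (6 + l)**2 + 215*l) (P(l) = (l**2 + (6 + l)**2 + 215*l)*l = l*(l**2 + (6 + l)**2 + 215*l))
1/P((9 + ((-2 - 1*(-2)) + 0)/(6 + 1))**2) = 1/((9 + ((-2 - 1*(-2)) + 0)/(6 + 1))**2*(36 + 2*((9 + ((-2 - 1*(-2)) + 0)/(6 + 1))**2)**2 + 227*(9 + ((-2 - 1*(-2)) + 0)/(6 + 1))**2)) = 1/((9 + ((-2 + 2) + 0)/7)**2*(36 + 2*((9 + ((-2 + 2) + 0)/7)**2)**2 + 227*(9 + ((-2 + 2) + 0)/7)**2)) = 1/((9 + (0 + 0)*(1/7))**2*(36 + 2*((9 + (0 + 0)*(1/7))**2)**2 + 227*(9 + (0 + 0)*(1/7))**2)) = 1/((9 + 0*(1/7))**2*(36 + 2*((9 + 0*(1/7))**2)**2 + 227*(9 + 0*(1/7))**2)) = 1/((9 + 0)**2*(36 + 2*((9 + 0)**2)**2 + 227*(9 + 0)**2)) = 1/(9**2*(36 + 2*(9**2)**2 + 227*9**2)) = 1/(81*(36 + 2*81**2 + 227*81)) = 1/(81*(36 + 2*6561 + 18387)) = 1/(81*(36 + 13122 + 18387)) = 1/(81*31545) = 1/2555145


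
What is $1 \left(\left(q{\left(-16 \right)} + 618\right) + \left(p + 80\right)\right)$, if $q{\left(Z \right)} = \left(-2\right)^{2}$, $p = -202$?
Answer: $500$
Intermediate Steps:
$q{\left(Z \right)} = 4$
$1 \left(\left(q{\left(-16 \right)} + 618\right) + \left(p + 80\right)\right) = 1 \left(\left(4 + 618\right) + \left(-202 + 80\right)\right) = 1 \left(622 - 122\right) = 1 \cdot 500 = 500$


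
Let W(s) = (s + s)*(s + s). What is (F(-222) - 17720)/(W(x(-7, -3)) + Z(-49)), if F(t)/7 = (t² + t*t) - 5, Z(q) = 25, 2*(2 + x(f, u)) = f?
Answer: 672221/146 ≈ 4604.3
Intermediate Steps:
x(f, u) = -2 + f/2
F(t) = -35 + 14*t² (F(t) = 7*((t² + t*t) - 5) = 7*((t² + t²) - 5) = 7*(2*t² - 5) = 7*(-5 + 2*t²) = -35 + 14*t²)
W(s) = 4*s² (W(s) = (2*s)*(2*s) = 4*s²)
(F(-222) - 17720)/(W(x(-7, -3)) + Z(-49)) = ((-35 + 14*(-222)²) - 17720)/(4*(-2 + (½)*(-7))² + 25) = ((-35 + 14*49284) - 17720)/(4*(-2 - 7/2)² + 25) = ((-35 + 689976) - 17720)/(4*(-11/2)² + 25) = (689941 - 17720)/(4*(121/4) + 25) = 672221/(121 + 25) = 672221/146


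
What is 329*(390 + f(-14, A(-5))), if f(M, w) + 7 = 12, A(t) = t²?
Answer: 129955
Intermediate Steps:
f(M, w) = 5 (f(M, w) = -7 + 12 = 5)
329*(390 + f(-14, A(-5))) = 329*(390 + 5) = 329*395 = 129955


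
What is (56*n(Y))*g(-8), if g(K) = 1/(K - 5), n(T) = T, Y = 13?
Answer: -56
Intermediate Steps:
g(K) = 1/(-5 + K)
(56*n(Y))*g(-8) = (56*13)/(-5 - 8) = 728/(-13) = 728*(-1/13) = -56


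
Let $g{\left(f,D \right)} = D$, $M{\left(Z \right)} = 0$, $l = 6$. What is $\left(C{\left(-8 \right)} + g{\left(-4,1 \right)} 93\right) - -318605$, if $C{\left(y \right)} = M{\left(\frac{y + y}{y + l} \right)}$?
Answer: $318698$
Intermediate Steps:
$C{\left(y \right)} = 0$
$\left(C{\left(-8 \right)} + g{\left(-4,1 \right)} 93\right) - -318605 = \left(0 + 1 \cdot 93\right) - -318605 = \left(0 + 93\right) + 318605 = 93 + 318605 = 318698$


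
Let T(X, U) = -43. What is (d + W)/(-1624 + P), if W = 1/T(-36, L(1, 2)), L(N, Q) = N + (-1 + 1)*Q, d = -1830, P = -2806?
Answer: 78691/190490 ≈ 0.41310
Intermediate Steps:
L(N, Q) = N (L(N, Q) = N + 0*Q = N + 0 = N)
W = -1/43 (W = 1/(-43) = -1/43 ≈ -0.023256)
(d + W)/(-1624 + P) = (-1830 - 1/43)/(-1624 - 2806) = -78691/43/(-4430) = -78691/43*(-1/4430) = 78691/190490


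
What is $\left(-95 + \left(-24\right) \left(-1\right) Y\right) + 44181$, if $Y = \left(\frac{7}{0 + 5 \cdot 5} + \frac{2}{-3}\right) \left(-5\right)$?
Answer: $\frac{220662}{5} \approx 44132.0$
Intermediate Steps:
$Y = \frac{29}{15}$ ($Y = \left(\frac{7}{0 + 25} + 2 \left(- \frac{1}{3}\right)\right) \left(-5\right) = \left(\frac{7}{25} - \frac{2}{3}\right) \left(-5\right) = \left(- \frac{29}{75}\right) \left(-5\right) = \frac{29}{15} \approx 1.9333$)
$\left(-95 + \left(-24\right) \left(-1\right) Y\right) + 44181 = \left(-95 + \left(-24\right) \left(-1\right) \frac{29}{15}\right) + 44181 = \left(-95 + 24 \cdot \frac{29}{15}\right) + 44181 = \left(-95 + \frac{232}{5}\right) + 44181 = - \frac{243}{5} + 44181 = \frac{220662}{5}$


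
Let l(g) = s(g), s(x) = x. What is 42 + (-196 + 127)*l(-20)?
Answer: 1422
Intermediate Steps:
l(g) = g
42 + (-196 + 127)*l(-20) = 42 + (-196 + 127)*(-20) = 42 - 69*(-20) = 42 + 1380 = 1422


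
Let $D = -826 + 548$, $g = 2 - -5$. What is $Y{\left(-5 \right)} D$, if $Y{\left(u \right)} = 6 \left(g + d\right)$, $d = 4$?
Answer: $-18348$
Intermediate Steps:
$g = 7$ ($g = 2 + 5 = 7$)
$Y{\left(u \right)} = 66$ ($Y{\left(u \right)} = 6 \left(7 + 4\right) = 6 \cdot 11 = 66$)
$D = -278$
$Y{\left(-5 \right)} D = 66 \left(-278\right) = -18348$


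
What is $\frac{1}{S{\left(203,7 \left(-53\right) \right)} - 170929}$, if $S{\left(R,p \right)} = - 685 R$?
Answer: $- \frac{1}{309984} \approx -3.226 \cdot 10^{-6}$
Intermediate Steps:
$\frac{1}{S{\left(203,7 \left(-53\right) \right)} - 170929} = \frac{1}{\left(-685\right) 203 - 170929} = \frac{1}{-139055 - 170929} = \frac{1}{-309984} = - \frac{1}{309984}$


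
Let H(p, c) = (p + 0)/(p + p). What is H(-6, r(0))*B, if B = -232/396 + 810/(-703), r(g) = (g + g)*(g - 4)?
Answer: -60482/69597 ≈ -0.86903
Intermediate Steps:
r(g) = 2*g*(-4 + g) (r(g) = (2*g)*(-4 + g) = 2*g*(-4 + g))
H(p, c) = 1/2 (H(p, c) = p/((2*p)) = p*(1/(2*p)) = 1/2)
B = -120964/69597 (B = -232*1/396 + 810*(-1/703) = -58/99 - 810/703 = -120964/69597 ≈ -1.7381)
H(-6, r(0))*B = (1/2)*(-120964/69597) = -60482/69597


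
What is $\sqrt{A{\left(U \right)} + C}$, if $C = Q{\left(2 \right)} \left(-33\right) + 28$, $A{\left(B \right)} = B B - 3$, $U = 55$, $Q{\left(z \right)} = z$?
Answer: $2 \sqrt{746} \approx 54.626$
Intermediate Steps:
$A{\left(B \right)} = -3 + B^{2}$ ($A{\left(B \right)} = B^{2} - 3 = -3 + B^{2}$)
$C = -38$ ($C = 2 \left(-33\right) + 28 = -66 + 28 = -38$)
$\sqrt{A{\left(U \right)} + C} = \sqrt{\left(-3 + 55^{2}\right) - 38} = \sqrt{\left(-3 + 3025\right) - 38} = \sqrt{3022 - 38} = \sqrt{2984} = 2 \sqrt{746}$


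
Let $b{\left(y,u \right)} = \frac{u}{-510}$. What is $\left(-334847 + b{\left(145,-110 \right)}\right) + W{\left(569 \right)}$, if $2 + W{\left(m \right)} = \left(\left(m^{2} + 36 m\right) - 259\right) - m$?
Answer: $\frac{436979}{51} \approx 8568.2$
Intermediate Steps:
$b{\left(y,u \right)} = - \frac{u}{510}$ ($b{\left(y,u \right)} = u \left(- \frac{1}{510}\right) = - \frac{u}{510}$)
$W{\left(m \right)} = -261 + m^{2} + 35 m$ ($W{\left(m \right)} = -2 - \left(259 - m^{2} - 35 m\right) = -2 + \left(-259 + m^{2} + 35 m\right) = -261 + m^{2} + 35 m$)
$\left(-334847 + b{\left(145,-110 \right)}\right) + W{\left(569 \right)} = \left(-334847 - - \frac{11}{51}\right) + \left(-261 + 569^{2} + 35 \cdot 569\right) = \left(-334847 + \frac{11}{51}\right) + \left(-261 + 323761 + 19915\right) = - \frac{17077186}{51} + 343415 = \frac{436979}{51}$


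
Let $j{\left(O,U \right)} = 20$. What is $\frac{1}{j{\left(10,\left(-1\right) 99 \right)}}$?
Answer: $\frac{1}{20} \approx 0.05$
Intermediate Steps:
$\frac{1}{j{\left(10,\left(-1\right) 99 \right)}} = \frac{1}{20}$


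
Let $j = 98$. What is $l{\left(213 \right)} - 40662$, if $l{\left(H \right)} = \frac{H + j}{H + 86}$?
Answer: $- \frac{12157627}{299} \approx -40661.0$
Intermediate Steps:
$l{\left(H \right)} = \frac{98 + H}{86 + H}$ ($l{\left(H \right)} = \frac{H + 98}{H + 86} = \frac{98 + H}{86 + H}$)
$l{\left(213 \right)} - 40662 = \frac{98 + 213}{86 + 213} - 40662 = \frac{1}{299} \cdot 311 - 40662 = \frac{311}{299} - 40662 = - \frac{12157627}{299}$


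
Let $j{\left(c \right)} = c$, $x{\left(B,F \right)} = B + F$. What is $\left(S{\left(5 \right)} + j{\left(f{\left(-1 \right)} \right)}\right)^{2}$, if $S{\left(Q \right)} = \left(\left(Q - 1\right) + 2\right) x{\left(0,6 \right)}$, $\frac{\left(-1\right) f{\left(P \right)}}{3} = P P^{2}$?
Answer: $1521$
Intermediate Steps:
$f{\left(P \right)} = - 3 P^{3}$ ($f{\left(P \right)} = - 3 P P^{2} = - 3 P^{3}$)
$S{\left(Q \right)} = 6 + 6 Q$ ($S{\left(Q \right)} = \left(\left(Q - 1\right) + 2\right) \left(0 + 6\right) = \left(\left(Q - 1\right) + 2\right) 6 = \left(\left(-1 + Q\right) + 2\right) 6 = \left(1 + Q\right) 6 = 6 + 6 Q$)
$\left(S{\left(5 \right)} + j{\left(f{\left(-1 \right)} \right)}\right)^{2} = \left(\left(6 + 6 \cdot 5\right) - 3 \left(-1\right)^{3}\right)^{2} = \left(\left(6 + 30\right) - -3\right)^{2} = \left(36 + 3\right)^{2} = 39^{2} = 1521$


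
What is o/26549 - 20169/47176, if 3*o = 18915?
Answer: -238022101/1252475624 ≈ -0.19004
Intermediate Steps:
o = 6305 (o = (1/3)*18915 = 6305)
o/26549 - 20169/47176 = 6305/26549 - 20169/47176 = -238022101/1252475624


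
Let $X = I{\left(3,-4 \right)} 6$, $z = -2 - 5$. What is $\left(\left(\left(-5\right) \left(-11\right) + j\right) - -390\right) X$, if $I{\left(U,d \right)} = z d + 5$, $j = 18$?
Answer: $91674$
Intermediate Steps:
$z = -7$ ($z = -2 - 5 = -7$)
$I{\left(U,d \right)} = 5 - 7 d$ ($I{\left(U,d \right)} = - 7 d + 5 = 5 - 7 d$)
$X = 198$ ($X = \left(5 - -28\right) 6 = \left(5 + 28\right) 6 = 33 \cdot 6 = 198$)
$\left(\left(\left(-5\right) \left(-11\right) + j\right) - -390\right) X = \left(\left(\left(-5\right) \left(-11\right) + 18\right) - -390\right) 198 = \left(\left(55 + 18\right) + 390\right) 198 = \left(73 + 390\right) 198 = 463 \cdot 198 = 91674$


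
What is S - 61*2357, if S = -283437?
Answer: -427214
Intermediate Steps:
S - 61*2357 = -283437 - 61*2357 = -283437 - 1*143777 = -283437 - 143777 = -427214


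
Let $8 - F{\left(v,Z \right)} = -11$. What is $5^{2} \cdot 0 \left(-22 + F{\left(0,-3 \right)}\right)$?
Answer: $0$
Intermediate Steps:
$F{\left(v,Z \right)} = 19$ ($F{\left(v,Z \right)} = 8 - -11 = 8 + 11 = 19$)
$5^{2} \cdot 0 \left(-22 + F{\left(0,-3 \right)}\right) = 5^{2} \cdot 0 \left(-22 + 19\right) = 25 \cdot 0 \left(-3\right) = 0 \left(-3\right) = 0$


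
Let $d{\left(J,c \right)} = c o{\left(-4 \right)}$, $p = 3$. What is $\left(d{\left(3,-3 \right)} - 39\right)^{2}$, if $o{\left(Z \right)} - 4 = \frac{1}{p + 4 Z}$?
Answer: $\frac{435600}{169} \approx 2577.5$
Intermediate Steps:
$o{\left(Z \right)} = 4 + \frac{1}{3 + 4 Z}$
$d{\left(J,c \right)} = \frac{51 c}{13}$ ($d{\left(J,c \right)} = c \frac{13 + 16 \left(-4\right)}{3 + 4 \left(-4\right)} = c \frac{13 - 64}{3 - 16} = c \frac{1}{-13} \left(-51\right) = c \left(\left(- \frac{1}{13}\right) \left(-51\right)\right) = c \frac{51}{13} = \frac{51 c}{13}$)
$\left(d{\left(3,-3 \right)} - 39\right)^{2} = \left(\frac{51}{13} \left(-3\right) - 39\right)^{2} = \left(- \frac{153}{13} - 39\right)^{2} = \left(- \frac{660}{13}\right)^{2} = \frac{435600}{169}$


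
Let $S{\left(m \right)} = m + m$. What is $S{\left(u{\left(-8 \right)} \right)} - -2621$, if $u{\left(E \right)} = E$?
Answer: $2605$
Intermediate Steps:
$S{\left(m \right)} = 2 m$
$S{\left(u{\left(-8 \right)} \right)} - -2621 = 2 \left(-8\right) - -2621 = -16 + 2621 = 2605$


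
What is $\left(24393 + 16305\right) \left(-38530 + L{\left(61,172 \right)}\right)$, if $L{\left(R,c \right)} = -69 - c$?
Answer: $-1577902158$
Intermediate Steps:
$\left(24393 + 16305\right) \left(-38530 + L{\left(61,172 \right)}\right) = \left(24393 + 16305\right) \left(-38530 - 241\right) = 40698 \left(-38530 - 241\right) = 40698 \left(-38771\right) = -1577902158$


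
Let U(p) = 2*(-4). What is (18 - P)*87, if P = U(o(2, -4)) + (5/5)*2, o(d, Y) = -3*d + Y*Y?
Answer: 2088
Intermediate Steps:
o(d, Y) = Y**2 - 3*d (o(d, Y) = -3*d + Y**2 = Y**2 - 3*d)
U(p) = -8
P = -6 (P = -8 + (5/5)*2 = -8 + (5*(1/5))*2 = -8 + 1*2 = -8 + 2 = -6)
(18 - P)*87 = (18 - 1*(-6))*87 = (18 + 6)*87 = 24*87 = 2088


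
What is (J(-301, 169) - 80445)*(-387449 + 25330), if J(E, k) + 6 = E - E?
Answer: 29132835669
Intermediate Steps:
J(E, k) = -6 (J(E, k) = -6 + (E - E) = -6 + 0 = -6)
(J(-301, 169) - 80445)*(-387449 + 25330) = (-6 - 80445)*(-387449 + 25330) = -80451*(-362119) = 29132835669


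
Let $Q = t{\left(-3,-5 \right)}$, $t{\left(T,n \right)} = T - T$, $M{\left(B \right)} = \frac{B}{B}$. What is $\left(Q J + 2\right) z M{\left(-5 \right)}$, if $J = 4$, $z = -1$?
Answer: $-2$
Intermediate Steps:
$M{\left(B \right)} = 1$
$t{\left(T,n \right)} = 0$
$Q = 0$
$\left(Q J + 2\right) z M{\left(-5 \right)} = \left(0 \cdot 4 + 2\right) \left(-1\right) 1 = \left(0 + 2\right) \left(-1\right) 1 = 2 \left(-1\right) 1 = \left(-2\right) 1 = -2$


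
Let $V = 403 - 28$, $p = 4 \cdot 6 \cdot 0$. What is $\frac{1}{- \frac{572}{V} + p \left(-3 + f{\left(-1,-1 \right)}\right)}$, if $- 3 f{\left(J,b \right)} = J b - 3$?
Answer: $- \frac{375}{572} \approx -0.65559$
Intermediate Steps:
$p = 0$ ($p = 24 \cdot 0 = 0$)
$f{\left(J,b \right)} = 1 - \frac{J b}{3}$ ($f{\left(J,b \right)} = - \frac{J b - 3}{3} = - \frac{-3 + J b}{3} = 1 - \frac{J b}{3}$)
$V = 375$
$\frac{1}{- \frac{572}{V} + p \left(-3 + f{\left(-1,-1 \right)}\right)} = \frac{1}{- \frac{572}{375} + 0 \left(-3 + \left(1 - \left(- \frac{1}{3}\right) \left(-1\right)\right)\right)} = \frac{1}{\left(-572\right) \frac{1}{375} + 0 \left(-3 + \left(1 - \frac{1}{3}\right)\right)} = \frac{1}{- \frac{572}{375} + 0 \left(-3 + \frac{2}{3}\right)} = \frac{1}{- \frac{572}{375} + 0 \left(- \frac{7}{3}\right)} = \frac{1}{- \frac{572}{375} + 0} = \frac{1}{- \frac{572}{375}} = - \frac{375}{572}$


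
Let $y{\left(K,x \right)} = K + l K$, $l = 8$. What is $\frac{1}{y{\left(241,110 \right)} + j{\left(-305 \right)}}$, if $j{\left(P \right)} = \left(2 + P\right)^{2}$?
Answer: $\frac{1}{93978} \approx 1.0641 \cdot 10^{-5}$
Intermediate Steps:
$y{\left(K,x \right)} = 9 K$ ($y{\left(K,x \right)} = K + 8 K = 9 K$)
$\frac{1}{y{\left(241,110 \right)} + j{\left(-305 \right)}} = \frac{1}{9 \cdot 241 + \left(2 - 305\right)^{2}} = \frac{1}{2169 + \left(-303\right)^{2}} = \frac{1}{2169 + 91809} = \frac{1}{93978}$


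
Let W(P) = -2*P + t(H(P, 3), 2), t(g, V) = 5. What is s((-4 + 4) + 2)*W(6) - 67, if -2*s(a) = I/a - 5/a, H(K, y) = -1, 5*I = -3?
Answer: -384/5 ≈ -76.800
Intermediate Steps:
I = -⅗ (I = (⅕)*(-3) = -⅗ ≈ -0.60000)
W(P) = 5 - 2*P (W(P) = -2*P + 5 = 5 - 2*P)
s(a) = 14/(5*a) (s(a) = -(-3/(5*a) - 5/a)/2 = -(-14)/(5*a) = 14/(5*a))
s((-4 + 4) + 2)*W(6) - 67 = (14/(5*((-4 + 4) + 2)))*(5 - 2*6) - 67 = (14/(5*(0 + 2)))*(5 - 12) - 67 = ((14/5)/2)*(-7) - 67 = ((14/5)*(½))*(-7) - 67 = (7/5)*(-7) - 67 = -49/5 - 67 = -384/5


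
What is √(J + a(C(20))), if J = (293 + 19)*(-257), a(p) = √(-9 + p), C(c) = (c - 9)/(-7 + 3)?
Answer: √(-320736 + 2*I*√47)/2 ≈ 0.0060526 + 283.17*I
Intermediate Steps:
C(c) = 9/4 - c/4 (C(c) = (-9 + c)/(-4) = (-9 + c)*(-¼) = 9/4 - c/4)
J = -80184 (J = 312*(-257) = -80184)
√(J + a(C(20))) = √(-80184 + √(-9 + (9/4 - ¼*20))) = √(-80184 + √(-9 + (9/4 - 5))) = √(-80184 + √(-9 - 11/4)) = √(-80184 + √(-47/4)) = √(-80184 + I*√47/2)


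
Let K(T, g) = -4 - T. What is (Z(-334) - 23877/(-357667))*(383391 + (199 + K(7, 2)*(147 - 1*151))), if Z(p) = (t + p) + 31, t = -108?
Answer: -56385474162840/357667 ≈ -1.5765e+8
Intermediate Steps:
Z(p) = -77 + p (Z(p) = (-108 + p) + 31 = -77 + p)
(Z(-334) - 23877/(-357667))*(383391 + (199 + K(7, 2)*(147 - 1*151))) = ((-77 - 334) - 23877/(-357667))*(383391 + (199 + (-4 - 1*7)*(147 - 1*151))) = (-411 - 23877*(-1/357667))*(383391 + (199 + (-4 - 7)*(147 - 151))) = (-411 + 23877/357667)*(383391 + (199 - 11*(-4))) = -146977260*(383391 + (199 + 44))/357667 = -146977260*(383391 + 243)/357667 = -146977260/357667*383634 = -56385474162840/357667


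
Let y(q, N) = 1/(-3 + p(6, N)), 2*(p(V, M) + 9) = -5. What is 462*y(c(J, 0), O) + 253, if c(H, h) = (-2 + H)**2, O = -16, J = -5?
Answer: 6413/29 ≈ 221.14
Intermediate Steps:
p(V, M) = -23/2 (p(V, M) = -9 + (1/2)*(-5) = -9 - 5/2 = -23/2)
y(q, N) = -2/29 (y(q, N) = 1/(-3 - 23/2) = 1/(-29/2) = -2/29)
462*y(c(J, 0), O) + 253 = 462*(-2/29) + 253 = -924/29 + 253 = 6413/29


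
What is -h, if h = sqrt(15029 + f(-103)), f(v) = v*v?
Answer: -sqrt(25638) ≈ -160.12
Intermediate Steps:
f(v) = v**2
h = sqrt(25638) (h = sqrt(15029 + (-103)**2) = sqrt(15029 + 10609) = sqrt(25638) ≈ 160.12)
-h = -sqrt(25638)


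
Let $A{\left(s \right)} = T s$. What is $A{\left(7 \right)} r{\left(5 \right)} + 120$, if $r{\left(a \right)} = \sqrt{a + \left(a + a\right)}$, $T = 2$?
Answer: $120 + 14 \sqrt{15} \approx 174.22$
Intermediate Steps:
$A{\left(s \right)} = 2 s$
$r{\left(a \right)} = \sqrt{3} \sqrt{a}$ ($r{\left(a \right)} = \sqrt{a + 2 a} = \sqrt{3 a} = \sqrt{3} \sqrt{a}$)
$A{\left(7 \right)} r{\left(5 \right)} + 120 = 2 \cdot 7 \sqrt{3} \sqrt{5} + 120 = 14 \sqrt{15} + 120 = 120 + 14 \sqrt{15}$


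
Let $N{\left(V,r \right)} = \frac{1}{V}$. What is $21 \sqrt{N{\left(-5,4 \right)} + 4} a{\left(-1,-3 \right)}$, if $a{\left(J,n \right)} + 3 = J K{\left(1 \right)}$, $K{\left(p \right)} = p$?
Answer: $- \frac{84 \sqrt{95}}{5} \approx -163.75$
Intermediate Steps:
$a{\left(J,n \right)} = -3 + J$ ($a{\left(J,n \right)} = -3 + J 1 = -3 + J$)
$21 \sqrt{N{\left(-5,4 \right)} + 4} a{\left(-1,-3 \right)} = 21 \sqrt{\frac{1}{-5} + 4} \left(-3 - 1\right) = 21 \sqrt{- \frac{1}{5} + 4} \left(-4\right) = 21 \sqrt{\frac{19}{5}} \left(-4\right) = 21 \frac{\sqrt{95}}{5} \left(-4\right) = \frac{21 \sqrt{95}}{5} \left(-4\right) = - \frac{84 \sqrt{95}}{5}$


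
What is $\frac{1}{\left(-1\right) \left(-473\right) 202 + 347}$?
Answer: $\frac{1}{95893} \approx 1.0428 \cdot 10^{-5}$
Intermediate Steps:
$\frac{1}{\left(-1\right) \left(-473\right) 202 + 347} = \frac{1}{473 \cdot 202 + 347} = \frac{1}{95546 + 347} = \frac{1}{95893}$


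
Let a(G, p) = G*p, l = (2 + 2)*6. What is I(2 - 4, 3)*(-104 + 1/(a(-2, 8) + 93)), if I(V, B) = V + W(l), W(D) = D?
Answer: -16014/7 ≈ -2287.7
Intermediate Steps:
l = 24 (l = 4*6 = 24)
I(V, B) = 24 + V (I(V, B) = V + 24 = 24 + V)
I(2 - 4, 3)*(-104 + 1/(a(-2, 8) + 93)) = (24 + (2 - 4))*(-104 + 1/(-2*8 + 93)) = (24 - 2)*(-104 + 1/(-16 + 93)) = 22*(-104 + 1/77) = 22*(-8007/77) = -16014/7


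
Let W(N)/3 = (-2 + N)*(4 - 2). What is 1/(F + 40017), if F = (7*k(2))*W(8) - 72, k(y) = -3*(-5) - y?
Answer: 1/43221 ≈ 2.3137e-5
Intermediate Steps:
k(y) = 15 - y
W(N) = -12 + 6*N (W(N) = 3*((-2 + N)*(4 - 2)) = 3*((-2 + N)*2) = 3*(-4 + 2*N) = -12 + 6*N)
F = 3204 (F = (7*(15 - 1*2))*(-12 + 6*8) - 72 = (7*(15 - 2))*(-12 + 48) - 72 = (7*13)*36 - 72 = 91*36 - 72 = 3276 - 72 = 3204)
1/(F + 40017) = 1/(3204 + 40017) = 1/43221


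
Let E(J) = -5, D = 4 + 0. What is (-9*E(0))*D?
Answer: 180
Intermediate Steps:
D = 4
(-9*E(0))*D = -9*(-5)*4 = 45*4 = 180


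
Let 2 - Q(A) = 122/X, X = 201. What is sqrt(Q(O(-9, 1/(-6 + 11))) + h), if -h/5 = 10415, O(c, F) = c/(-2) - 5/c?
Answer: I*sqrt(2103825795)/201 ≈ 228.2*I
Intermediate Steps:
O(c, F) = -5/c - c/2 (O(c, F) = c*(-1/2) - 5/c = -c/2 - 5/c = -5/c - c/2)
h = -52075 (h = -5*10415 = -52075)
Q(A) = 280/201 (Q(A) = 2 - 122/201 = 280/201)
sqrt(Q(O(-9, 1/(-6 + 11))) + h) = sqrt(280/201 - 52075) = sqrt(-10466795/201) = I*sqrt(2103825795)/201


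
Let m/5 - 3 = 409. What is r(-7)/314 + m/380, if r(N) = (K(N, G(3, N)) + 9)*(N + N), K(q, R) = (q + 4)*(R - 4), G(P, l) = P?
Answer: 14575/2983 ≈ 4.8860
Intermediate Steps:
m = 2060 (m = 15 + 5*409 = 15 + 2045 = 2060)
K(q, R) = (-4 + R)*(4 + q) (K(q, R) = (4 + q)*(-4 + R) = (-4 + R)*(4 + q))
r(N) = 2*N*(5 - N) (r(N) = ((-16 - 4*N + 4*3 + 3*N) + 9)*(N + N) = ((-16 - 4*N + 12 + 3*N) + 9)*(2*N) = ((-4 - N) + 9)*(2*N) = (5 - N)*(2*N) = 2*N*(5 - N))
r(-7)/314 + m/380 = (2*(-7)*(5 - 1*(-7)))/314 + 2060/380 = (2*(-7)*(5 + 7))*(1/314) + 2060*(1/380) = (2*(-7)*12)*(1/314) + 103/19 = -168*1/314 + 103/19 = -84/157 + 103/19 = 14575/2983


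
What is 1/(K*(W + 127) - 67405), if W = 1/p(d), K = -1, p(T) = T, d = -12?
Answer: -12/810383 ≈ -1.4808e-5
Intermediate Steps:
W = -1/12 (W = 1/(-12) = -1/12 ≈ -0.083333)
1/(K*(W + 127) - 67405) = 1/(-(-1/12 + 127) - 67405) = 1/(-1*1523/12 - 67405) = 1/(-1523/12 - 67405) = 1/(-810383/12) = -12/810383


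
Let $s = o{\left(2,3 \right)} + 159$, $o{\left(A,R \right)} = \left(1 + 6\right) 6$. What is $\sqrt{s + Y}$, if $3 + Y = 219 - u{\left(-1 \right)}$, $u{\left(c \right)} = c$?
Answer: $\sqrt{418} \approx 20.445$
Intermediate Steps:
$o{\left(A,R \right)} = 42$ ($o{\left(A,R \right)} = 7 \cdot 6 = 42$)
$Y = 217$ ($Y = -3 + \left(219 - -1\right) = -3 + \left(219 + 1\right) = -3 + 220 = 217$)
$s = 201$ ($s = 42 + 159 = 201$)
$\sqrt{s + Y} = \sqrt{201 + 217} = \sqrt{418}$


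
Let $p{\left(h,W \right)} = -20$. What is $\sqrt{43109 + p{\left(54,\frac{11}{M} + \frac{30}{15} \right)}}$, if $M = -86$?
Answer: $\sqrt{43089} \approx 207.58$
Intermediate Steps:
$\sqrt{43109 + p{\left(54,\frac{11}{M} + \frac{30}{15} \right)}} = \sqrt{43109 - 20} = \sqrt{43089}$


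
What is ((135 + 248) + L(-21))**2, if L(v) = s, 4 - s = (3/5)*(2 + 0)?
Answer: 3721041/25 ≈ 1.4884e+5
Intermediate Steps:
s = 14/5 (s = 4 - 3/5*(2 + 0) = 4 - 3*(1/5)*2 = 4 - 3*2/5 = 4 - 1*6/5 = 4 - 6/5 = 14/5 ≈ 2.8000)
L(v) = 14/5
((135 + 248) + L(-21))**2 = ((135 + 248) + 14/5)**2 = (383 + 14/5)**2 = (1929/5)**2 = 3721041/25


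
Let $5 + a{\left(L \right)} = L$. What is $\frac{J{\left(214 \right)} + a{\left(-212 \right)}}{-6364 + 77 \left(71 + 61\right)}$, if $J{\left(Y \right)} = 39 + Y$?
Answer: $\frac{9}{950} \approx 0.0094737$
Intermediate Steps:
$a{\left(L \right)} = -5 + L$
$\frac{J{\left(214 \right)} + a{\left(-212 \right)}}{-6364 + 77 \left(71 + 61\right)} = \frac{\left(39 + 214\right) - 217}{-6364 + 77 \left(71 + 61\right)} = \frac{253 - 217}{-6364 + 77 \cdot 132} = \frac{36}{-6364 + 10164} = \frac{36}{3800} = 36 \cdot \frac{1}{3800} = \frac{9}{950}$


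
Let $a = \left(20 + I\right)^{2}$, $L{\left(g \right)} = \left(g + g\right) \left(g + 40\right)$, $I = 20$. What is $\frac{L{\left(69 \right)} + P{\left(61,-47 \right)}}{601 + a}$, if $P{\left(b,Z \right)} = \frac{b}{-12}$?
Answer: $\frac{180443}{26412} \approx 6.8319$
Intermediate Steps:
$P{\left(b,Z \right)} = - \frac{b}{12}$ ($P{\left(b,Z \right)} = b \left(- \frac{1}{12}\right) = - \frac{b}{12}$)
$L{\left(g \right)} = 2 g \left(40 + g\right)$
$a = 1600$ ($a = \left(20 + 20\right)^{2} = 40^{2} = 1600$)
$\frac{L{\left(69 \right)} + P{\left(61,-47 \right)}}{601 + a} = \frac{2 \cdot 69 \left(40 + 69\right) - \frac{61}{12}}{601 + 1600} = \frac{2 \cdot 69 \cdot 109 - \frac{61}{12}}{2201} = \left(15042 - \frac{61}{12}\right) \frac{1}{2201} = \frac{180443}{12} \cdot \frac{1}{2201} = \frac{180443}{26412}$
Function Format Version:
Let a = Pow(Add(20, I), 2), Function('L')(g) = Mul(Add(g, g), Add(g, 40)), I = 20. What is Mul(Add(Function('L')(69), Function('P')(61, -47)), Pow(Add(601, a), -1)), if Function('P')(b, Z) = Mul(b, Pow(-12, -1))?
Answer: Rational(180443, 26412) ≈ 6.8319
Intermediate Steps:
Function('P')(b, Z) = Mul(Rational(-1, 12), b) (Function('P')(b, Z) = Mul(b, Rational(-1, 12)) = Mul(Rational(-1, 12), b))
Function('L')(g) = Mul(2, g, Add(40, g)) (Function('L')(g) = Mul(Mul(2, g), Add(40, g)) = Mul(2, g, Add(40, g)))
a = 1600 (a = Pow(Add(20, 20), 2) = Pow(40, 2) = 1600)
Mul(Add(Function('L')(69), Function('P')(61, -47)), Pow(Add(601, a), -1)) = Mul(Add(Mul(2, 69, Add(40, 69)), Mul(Rational(-1, 12), 61)), Pow(Add(601, 1600), -1)) = Mul(Add(Mul(2, 69, 109), Rational(-61, 12)), Pow(2201, -1)) = Mul(Add(15042, Rational(-61, 12)), Rational(1, 2201)) = Mul(Rational(180443, 12), Rational(1, 2201)) = Rational(180443, 26412)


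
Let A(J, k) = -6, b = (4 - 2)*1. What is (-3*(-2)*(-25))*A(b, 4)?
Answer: 900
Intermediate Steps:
b = 2 (b = 2*1 = 2)
(-3*(-2)*(-25))*A(b, 4) = (-3*(-2)*(-25))*(-6) = (6*(-25))*(-6) = -150*(-6) = 900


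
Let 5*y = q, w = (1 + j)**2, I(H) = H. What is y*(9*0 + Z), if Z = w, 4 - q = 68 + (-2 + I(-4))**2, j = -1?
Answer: 0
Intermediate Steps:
w = 0 (w = (1 - 1)**2 = 0**2 = 0)
q = -100 (q = 4 - (68 + (-2 - 4)**2) = 4 - (68 + (-6)**2) = 4 - (68 + 36) = 4 - 1*104 = 4 - 104 = -100)
Z = 0
y = -20 (y = (1/5)*(-100) = -20)
y*(9*0 + Z) = -20*(9*0 + 0) = -20*(0 + 0) = -20*0 = 0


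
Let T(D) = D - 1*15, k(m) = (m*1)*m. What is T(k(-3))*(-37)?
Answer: 222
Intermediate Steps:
k(m) = m**2 (k(m) = m*m = m**2)
T(D) = -15 + D (T(D) = D - 15 = -15 + D)
T(k(-3))*(-37) = (-15 + (-3)**2)*(-37) = (-15 + 9)*(-37) = -6*(-37) = 222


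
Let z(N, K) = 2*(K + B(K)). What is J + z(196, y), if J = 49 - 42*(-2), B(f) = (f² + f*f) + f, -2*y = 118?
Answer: 13821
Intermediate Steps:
y = -59 (y = -½*118 = -59)
B(f) = f + 2*f² (B(f) = (f² + f²) + f = 2*f² + f = f + 2*f²)
z(N, K) = 2*K + 2*K*(1 + 2*K) (z(N, K) = 2*(K + K*(1 + 2*K)) = 2*K + 2*K*(1 + 2*K))
J = 133 (J = 49 + 84 = 133)
J + z(196, y) = 133 + 4*(-59)*(1 - 59) = 133 + 4*(-59)*(-58) = 133 + 13688 = 13821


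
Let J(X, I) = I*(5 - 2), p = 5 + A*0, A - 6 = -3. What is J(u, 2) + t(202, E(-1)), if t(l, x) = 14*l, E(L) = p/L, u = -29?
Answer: 2834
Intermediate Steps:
A = 3 (A = 6 - 3 = 3)
p = 5 (p = 5 + 3*0 = 5 + 0 = 5)
E(L) = 5/L
J(X, I) = 3*I (J(X, I) = I*3 = 3*I)
J(u, 2) + t(202, E(-1)) = 3*2 + 14*202 = 6 + 2828 = 2834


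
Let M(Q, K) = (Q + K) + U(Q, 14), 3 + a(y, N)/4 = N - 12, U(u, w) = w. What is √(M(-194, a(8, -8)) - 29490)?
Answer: I*√29762 ≈ 172.52*I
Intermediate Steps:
a(y, N) = -60 + 4*N (a(y, N) = -12 + 4*(N - 12) = -12 + 4*(-12 + N) = -12 + (-48 + 4*N) = -60 + 4*N)
M(Q, K) = 14 + K + Q (M(Q, K) = (Q + K) + 14 = (K + Q) + 14 = 14 + K + Q)
√(M(-194, a(8, -8)) - 29490) = √((14 + (-60 + 4*(-8)) - 194) - 29490) = √((14 + (-60 - 32) - 194) - 29490) = √((14 - 92 - 194) - 29490) = √(-272 - 29490) = √(-29762) = I*√29762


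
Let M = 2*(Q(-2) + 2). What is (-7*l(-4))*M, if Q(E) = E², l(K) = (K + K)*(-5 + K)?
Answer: -6048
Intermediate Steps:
l(K) = 2*K*(-5 + K) (l(K) = (2*K)*(-5 + K) = 2*K*(-5 + K))
M = 12 (M = 2*((-2)² + 2) = 2*(4 + 2) = 2*6 = 12)
(-7*l(-4))*M = -14*(-4)*(-5 - 4)*12 = -14*(-4)*(-9)*12 = -7*72*12 = -504*12 = -6048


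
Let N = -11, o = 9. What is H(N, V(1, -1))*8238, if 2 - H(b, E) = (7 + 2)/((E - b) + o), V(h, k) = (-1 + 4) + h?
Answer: 53547/4 ≈ 13387.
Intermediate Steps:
V(h, k) = 3 + h
H(b, E) = 2 - 9/(9 + E - b) (H(b, E) = 2 - (7 + 2)/((E - b) + 9) = 2 - 9/(9 + E - b))
H(N, V(1, -1))*8238 = ((9 - 2*(-11) + 2*(3 + 1))/(9 + (3 + 1) - 1*(-11)))*8238 = ((9 + 22 + 2*4)/(9 + 4 + 11))*8238 = ((9 + 22 + 8)/24)*8238 = ((1/24)*39)*8238 = (13/8)*8238 = 53547/4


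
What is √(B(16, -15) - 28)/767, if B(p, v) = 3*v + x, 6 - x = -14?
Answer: I*√53/767 ≈ 0.0094917*I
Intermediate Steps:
x = 20 (x = 6 - 1*(-14) = 6 + 14 = 20)
B(p, v) = 20 + 3*v (B(p, v) = 3*v + 20 = 20 + 3*v)
√(B(16, -15) - 28)/767 = √((20 + 3*(-15)) - 28)/767 = √((20 - 45) - 28)*(1/767) = √(-25 - 28)*(1/767) = √(-53)*(1/767) = (I*√53)*(1/767) = I*√53/767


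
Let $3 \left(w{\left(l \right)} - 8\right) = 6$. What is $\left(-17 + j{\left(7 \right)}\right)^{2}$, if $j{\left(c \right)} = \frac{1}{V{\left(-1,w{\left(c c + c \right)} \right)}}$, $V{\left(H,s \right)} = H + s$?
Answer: $\frac{23104}{81} \approx 285.23$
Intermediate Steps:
$w{\left(l \right)} = 10$ ($w{\left(l \right)} = 8 + \frac{1}{3} \cdot 6 = 8 + 2 = 10$)
$j{\left(c \right)} = \frac{1}{9}$ ($j{\left(c \right)} = \frac{1}{-1 + 10} = \frac{1}{9}$)
$\left(-17 + j{\left(7 \right)}\right)^{2} = \left(-17 + \frac{1}{9}\right)^{2} = \left(- \frac{152}{9}\right)^{2} = \frac{23104}{81}$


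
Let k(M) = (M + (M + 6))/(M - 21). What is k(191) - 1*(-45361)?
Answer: 3855879/85 ≈ 45363.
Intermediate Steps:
k(M) = (6 + 2*M)/(-21 + M) (k(M) = (M + (6 + M))/(-21 + M) = (6 + 2*M)/(-21 + M))
k(191) - 1*(-45361) = 2*(3 + 191)/(-21 + 191) - 1*(-45361) = 2*194/170 + 45361 = 2*(1/170)*194 + 45361 = 194/85 + 45361 = 3855879/85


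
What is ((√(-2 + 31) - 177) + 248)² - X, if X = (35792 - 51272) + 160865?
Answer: -140315 + 142*√29 ≈ -1.3955e+5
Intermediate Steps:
X = 145385 (X = -15480 + 160865 = 145385)
((√(-2 + 31) - 177) + 248)² - X = ((√(-2 + 31) - 177) + 248)² - 1*145385 = ((√29 - 177) + 248)² - 145385 = ((-177 + √29) + 248)² - 145385 = (71 + √29)² - 145385 = -145385 + (71 + √29)²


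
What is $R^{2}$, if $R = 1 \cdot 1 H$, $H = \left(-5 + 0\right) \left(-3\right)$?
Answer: $225$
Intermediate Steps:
$H = 15$ ($H = \left(-5\right) \left(-3\right) = 15$)
$R = 15$ ($R = 1 \cdot 1 \cdot 15 = 1 \cdot 15 = 15$)
$R^{2} = 15^{2} = 225$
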